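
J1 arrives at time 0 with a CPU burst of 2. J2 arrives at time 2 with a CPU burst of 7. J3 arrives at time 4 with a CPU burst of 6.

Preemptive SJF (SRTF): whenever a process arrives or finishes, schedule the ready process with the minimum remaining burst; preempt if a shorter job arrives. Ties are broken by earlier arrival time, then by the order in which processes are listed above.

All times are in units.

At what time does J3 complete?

Gantt: | J1 0-2 | J2 2-9 | J3 9-15 |
Completion: J1=2  J2=9  J3=15
Turnaround (C−A): J1=2  J2=7  J3=11

15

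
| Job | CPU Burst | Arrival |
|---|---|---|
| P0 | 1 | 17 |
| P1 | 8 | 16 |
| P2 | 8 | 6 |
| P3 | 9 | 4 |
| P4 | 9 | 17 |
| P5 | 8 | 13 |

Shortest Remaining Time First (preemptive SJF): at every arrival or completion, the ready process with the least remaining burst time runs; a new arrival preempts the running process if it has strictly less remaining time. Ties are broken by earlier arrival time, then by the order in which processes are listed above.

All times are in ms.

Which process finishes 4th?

Gantt: | idle 0-4 | P3 4-13 | P2 13-17 | P0 17-18 | P2 18-22 | P5 22-30 | P1 30-38 | P4 38-47 |
Completion: P0=18  P1=38  P2=22  P3=13  P4=47  P5=30
Turnaround (C−A): P0=1  P1=22  P2=16  P3=9  P4=30  P5=17
Finish order: P3 → P0 → P2 → P5 → P1 → P4

P5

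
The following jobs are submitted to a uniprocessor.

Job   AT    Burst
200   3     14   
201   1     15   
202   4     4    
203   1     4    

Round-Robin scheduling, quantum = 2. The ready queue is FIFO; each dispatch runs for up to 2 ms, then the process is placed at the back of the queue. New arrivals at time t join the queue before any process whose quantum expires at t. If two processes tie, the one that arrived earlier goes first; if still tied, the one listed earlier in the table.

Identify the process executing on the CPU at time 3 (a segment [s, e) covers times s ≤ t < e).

Gantt: | idle 0-1 | 201 1-3 | 203 3-5 | 200 5-7 | 201 7-9 | 202 9-11 | 203 11-13 | 200 13-15 | 201 15-17 | 202 17-19 | 200 19-21 | 201 21-23 | 200 23-25 | 201 25-27 | 200 27-29 | 201 29-31 | 200 31-33 | 201 33-35 | 200 35-37 | 201 37-38 |
Completion: 200=37  201=38  202=19  203=13
Turnaround (C−A): 200=34  201=37  202=15  203=12

203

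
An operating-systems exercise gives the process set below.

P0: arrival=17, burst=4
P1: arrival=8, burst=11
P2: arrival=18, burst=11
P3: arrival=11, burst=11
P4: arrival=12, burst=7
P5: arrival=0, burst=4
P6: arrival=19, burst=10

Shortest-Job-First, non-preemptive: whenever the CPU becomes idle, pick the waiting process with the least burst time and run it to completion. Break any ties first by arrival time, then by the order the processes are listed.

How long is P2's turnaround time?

44

Gantt: | P5 0-4 | idle 4-8 | P1 8-19 | P0 19-23 | P4 23-30 | P6 30-40 | P3 40-51 | P2 51-62 |
Completion: P0=23  P1=19  P2=62  P3=51  P4=30  P5=4  P6=40
Turnaround (C−A): P0=6  P1=11  P2=44  P3=40  P4=18  P5=4  P6=21
Turnaround(P2) = completion − arrival = 62 − 18 = 44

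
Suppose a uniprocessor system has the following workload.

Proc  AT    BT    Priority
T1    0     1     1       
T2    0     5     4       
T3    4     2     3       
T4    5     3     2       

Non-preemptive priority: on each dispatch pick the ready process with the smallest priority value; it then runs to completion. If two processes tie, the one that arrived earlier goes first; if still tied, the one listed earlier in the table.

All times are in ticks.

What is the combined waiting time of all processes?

7

Schedule: | T1 0-1 | T2 1-6 | T4 6-9 | T3 9-11 |
Completion: T1=1  T2=6  T3=11  T4=9
Turnaround (C−A): T1=1  T2=6  T3=7  T4=4
Waiting = turnaround − burst: T1=0, T2=1, T3=5, T4=1
Total waiting = 0 + 1 + 5 + 1 = 7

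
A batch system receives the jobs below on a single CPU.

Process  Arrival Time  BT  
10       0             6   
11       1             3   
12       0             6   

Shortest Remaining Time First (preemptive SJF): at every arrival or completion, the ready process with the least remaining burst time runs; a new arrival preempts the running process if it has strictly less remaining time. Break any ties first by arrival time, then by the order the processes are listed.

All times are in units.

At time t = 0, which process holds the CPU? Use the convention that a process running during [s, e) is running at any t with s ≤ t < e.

10

Gantt: | 10 0-1 | 11 1-4 | 10 4-9 | 12 9-15 |
Completion: 10=9  11=4  12=15
Turnaround (C−A): 10=9  11=3  12=15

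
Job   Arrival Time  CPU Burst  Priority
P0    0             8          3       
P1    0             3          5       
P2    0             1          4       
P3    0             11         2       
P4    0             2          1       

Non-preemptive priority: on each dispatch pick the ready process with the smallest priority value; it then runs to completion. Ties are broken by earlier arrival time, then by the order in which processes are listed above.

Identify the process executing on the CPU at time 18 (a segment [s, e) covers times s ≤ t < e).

Gantt: | P4 0-2 | P3 2-13 | P0 13-21 | P2 21-22 | P1 22-25 |
Completion: P0=21  P1=25  P2=22  P3=13  P4=2
Turnaround (C−A): P0=21  P1=25  P2=22  P3=13  P4=2

P0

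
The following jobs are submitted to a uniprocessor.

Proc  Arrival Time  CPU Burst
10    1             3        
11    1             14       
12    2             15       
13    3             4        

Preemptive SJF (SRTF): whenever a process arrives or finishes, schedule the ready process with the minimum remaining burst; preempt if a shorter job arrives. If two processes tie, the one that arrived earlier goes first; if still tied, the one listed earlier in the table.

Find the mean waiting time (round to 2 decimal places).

Gantt: | idle 0-1 | 10 1-4 | 13 4-8 | 11 8-22 | 12 22-37 |
Completion: 10=4  11=22  12=37  13=8
Turnaround (C−A): 10=3  11=21  12=35  13=5
Waiting times: 10=0, 11=7, 12=20, 13=1
Average waiting = (0+7+20+1) / 4 = 28/4 = 7.00

7.00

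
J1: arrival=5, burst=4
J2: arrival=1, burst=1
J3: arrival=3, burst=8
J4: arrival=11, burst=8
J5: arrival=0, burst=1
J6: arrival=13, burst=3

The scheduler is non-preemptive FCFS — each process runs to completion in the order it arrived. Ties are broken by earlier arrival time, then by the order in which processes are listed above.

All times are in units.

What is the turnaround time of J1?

10

Schedule: | J5 0-1 | J2 1-2 | idle 2-3 | J3 3-11 | J1 11-15 | J4 15-23 | J6 23-26 |
Completion: J1=15  J2=2  J3=11  J4=23  J5=1  J6=26
Turnaround (C−A): J1=10  J2=1  J3=8  J4=12  J5=1  J6=13
Turnaround(J1) = completion − arrival = 15 − 5 = 10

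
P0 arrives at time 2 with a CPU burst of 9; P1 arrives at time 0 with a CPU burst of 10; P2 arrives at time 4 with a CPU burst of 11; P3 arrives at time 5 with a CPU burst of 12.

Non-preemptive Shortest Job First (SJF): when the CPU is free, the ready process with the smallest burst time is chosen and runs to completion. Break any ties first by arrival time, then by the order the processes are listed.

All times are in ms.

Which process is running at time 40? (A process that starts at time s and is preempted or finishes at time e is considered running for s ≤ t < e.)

P3

Timeline: | P1 0-10 | P0 10-19 | P2 19-30 | P3 30-42 |
Completion: P0=19  P1=10  P2=30  P3=42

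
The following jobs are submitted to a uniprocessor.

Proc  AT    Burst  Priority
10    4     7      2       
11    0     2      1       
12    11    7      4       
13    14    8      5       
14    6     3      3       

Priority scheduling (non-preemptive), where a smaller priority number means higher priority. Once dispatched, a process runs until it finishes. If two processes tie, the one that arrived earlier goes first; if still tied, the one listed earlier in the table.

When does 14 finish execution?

Gantt: | 11 0-2 | idle 2-4 | 10 4-11 | 14 11-14 | 12 14-21 | 13 21-29 |
Completion: 10=11  11=2  12=21  13=29  14=14

14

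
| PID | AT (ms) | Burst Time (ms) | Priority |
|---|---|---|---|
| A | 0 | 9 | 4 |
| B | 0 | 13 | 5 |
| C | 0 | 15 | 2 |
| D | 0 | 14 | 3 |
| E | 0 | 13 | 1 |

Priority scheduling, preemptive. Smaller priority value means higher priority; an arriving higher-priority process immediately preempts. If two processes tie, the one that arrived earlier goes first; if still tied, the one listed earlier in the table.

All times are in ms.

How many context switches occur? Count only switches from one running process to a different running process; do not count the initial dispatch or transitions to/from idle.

4

Schedule: | E 0-13 | C 13-28 | D 28-42 | A 42-51 | B 51-64 |
Completion: A=51  B=64  C=28  D=42  E=13
Turnaround (C−A): A=51  B=64  C=28  D=42  E=13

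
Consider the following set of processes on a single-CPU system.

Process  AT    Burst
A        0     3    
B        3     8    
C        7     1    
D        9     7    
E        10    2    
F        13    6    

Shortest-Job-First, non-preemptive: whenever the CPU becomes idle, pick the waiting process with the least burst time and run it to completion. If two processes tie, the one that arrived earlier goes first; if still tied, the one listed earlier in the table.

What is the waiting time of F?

Gantt: | A 0-3 | B 3-11 | C 11-12 | E 12-14 | F 14-20 | D 20-27 |
Completion: A=3  B=11  C=12  D=27  E=14  F=20
Waiting(F) = turnaround − burst = 7 − 6 = 1

1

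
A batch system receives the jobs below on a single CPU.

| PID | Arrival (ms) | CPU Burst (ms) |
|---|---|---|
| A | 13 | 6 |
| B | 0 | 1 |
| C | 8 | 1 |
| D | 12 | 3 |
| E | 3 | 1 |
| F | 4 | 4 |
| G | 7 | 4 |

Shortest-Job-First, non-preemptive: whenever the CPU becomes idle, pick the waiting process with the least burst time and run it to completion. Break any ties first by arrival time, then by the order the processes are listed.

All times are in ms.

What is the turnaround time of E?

1

Gantt: | B 0-1 | idle 1-3 | E 3-4 | F 4-8 | C 8-9 | G 9-13 | D 13-16 | A 16-22 |
Completion: A=22  B=1  C=9  D=16  E=4  F=8  G=13
Turnaround (C−A): A=9  B=1  C=1  D=4  E=1  F=4  G=6
Turnaround(E) = completion − arrival = 4 − 3 = 1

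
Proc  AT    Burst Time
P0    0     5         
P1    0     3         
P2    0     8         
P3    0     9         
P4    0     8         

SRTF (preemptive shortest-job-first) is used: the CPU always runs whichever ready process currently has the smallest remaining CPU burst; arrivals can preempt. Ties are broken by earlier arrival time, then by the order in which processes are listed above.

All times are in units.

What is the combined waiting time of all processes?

51

Timeline: | P1 0-3 | P0 3-8 | P2 8-16 | P4 16-24 | P3 24-33 |
Completion: P0=8  P1=3  P2=16  P3=33  P4=24
Turnaround (C−A): P0=8  P1=3  P2=16  P3=33  P4=24
Waiting = turnaround − burst: P0=3, P1=0, P2=8, P3=24, P4=16
Total waiting = 3 + 0 + 8 + 24 + 16 = 51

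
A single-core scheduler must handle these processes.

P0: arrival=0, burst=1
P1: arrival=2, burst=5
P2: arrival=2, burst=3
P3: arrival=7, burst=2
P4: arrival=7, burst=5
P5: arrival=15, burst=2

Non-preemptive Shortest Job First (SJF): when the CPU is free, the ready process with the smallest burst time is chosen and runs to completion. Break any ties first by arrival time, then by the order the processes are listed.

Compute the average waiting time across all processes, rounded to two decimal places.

2.17

Timeline: | P0 0-1 | idle 1-2 | P2 2-5 | P1 5-10 | P3 10-12 | P4 12-17 | P5 17-19 |
Completion: P0=1  P1=10  P2=5  P3=12  P4=17  P5=19
Turnaround (C−A): P0=1  P1=8  P2=3  P3=5  P4=10  P5=4
Waiting times: P0=0, P1=3, P2=0, P3=3, P4=5, P5=2
Average waiting = (0+3+0+3+5+2) / 6 = 13/6 = 2.17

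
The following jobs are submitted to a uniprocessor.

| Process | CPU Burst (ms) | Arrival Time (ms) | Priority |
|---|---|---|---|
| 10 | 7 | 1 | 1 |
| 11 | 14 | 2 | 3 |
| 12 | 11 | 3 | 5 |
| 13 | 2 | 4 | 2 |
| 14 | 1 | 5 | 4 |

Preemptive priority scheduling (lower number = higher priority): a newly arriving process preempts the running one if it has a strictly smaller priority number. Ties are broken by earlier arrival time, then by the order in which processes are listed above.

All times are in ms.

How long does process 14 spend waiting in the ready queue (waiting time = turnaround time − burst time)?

19

Timeline: | idle 0-1 | 10 1-8 | 13 8-10 | 11 10-24 | 14 24-25 | 12 25-36 |
Completion: 10=8  11=24  12=36  13=10  14=25
Turnaround (C−A): 10=7  11=22  12=33  13=6  14=20
Waiting(14) = turnaround − burst = 20 − 1 = 19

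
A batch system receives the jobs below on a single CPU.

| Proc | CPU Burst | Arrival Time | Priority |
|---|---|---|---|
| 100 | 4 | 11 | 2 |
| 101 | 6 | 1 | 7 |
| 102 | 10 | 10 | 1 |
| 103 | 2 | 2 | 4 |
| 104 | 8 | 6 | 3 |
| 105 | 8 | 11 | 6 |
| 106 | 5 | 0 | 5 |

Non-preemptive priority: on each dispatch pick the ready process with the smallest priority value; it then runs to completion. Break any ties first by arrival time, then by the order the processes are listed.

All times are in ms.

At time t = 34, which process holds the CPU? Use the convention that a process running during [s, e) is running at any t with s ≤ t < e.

105

Timeline: | 106 0-5 | 103 5-7 | 104 7-15 | 102 15-25 | 100 25-29 | 105 29-37 | 101 37-43 |
Completion: 100=29  101=43  102=25  103=7  104=15  105=37  106=5
Turnaround (C−A): 100=18  101=42  102=15  103=5  104=9  105=26  106=5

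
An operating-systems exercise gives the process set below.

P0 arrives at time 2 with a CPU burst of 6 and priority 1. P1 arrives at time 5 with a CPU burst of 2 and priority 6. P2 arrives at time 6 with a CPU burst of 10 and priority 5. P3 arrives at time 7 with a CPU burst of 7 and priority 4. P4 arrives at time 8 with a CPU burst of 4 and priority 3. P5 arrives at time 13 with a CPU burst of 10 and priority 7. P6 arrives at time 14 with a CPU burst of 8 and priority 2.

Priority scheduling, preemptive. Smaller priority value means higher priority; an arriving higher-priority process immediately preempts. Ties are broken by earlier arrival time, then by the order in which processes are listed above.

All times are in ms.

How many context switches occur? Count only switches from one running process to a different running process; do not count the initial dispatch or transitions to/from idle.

Schedule: | idle 0-2 | P0 2-8 | P4 8-12 | P3 12-14 | P6 14-22 | P3 22-27 | P2 27-37 | P1 37-39 | P5 39-49 |
Completion: P0=8  P1=39  P2=37  P3=27  P4=12  P5=49  P6=22
Turnaround (C−A): P0=6  P1=34  P2=31  P3=20  P4=4  P5=36  P6=8

7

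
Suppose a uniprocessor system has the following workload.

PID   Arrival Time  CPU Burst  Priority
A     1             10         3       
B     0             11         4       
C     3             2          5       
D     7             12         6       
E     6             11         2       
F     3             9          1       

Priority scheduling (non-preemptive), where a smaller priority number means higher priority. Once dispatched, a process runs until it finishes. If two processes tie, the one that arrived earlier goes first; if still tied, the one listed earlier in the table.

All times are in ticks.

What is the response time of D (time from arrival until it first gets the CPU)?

36

Timeline: | B 0-11 | F 11-20 | E 20-31 | A 31-41 | C 41-43 | D 43-55 |
Completion: A=41  B=11  C=43  D=55  E=31  F=20
Response(D) = first start − arrival = 43 − 7 = 36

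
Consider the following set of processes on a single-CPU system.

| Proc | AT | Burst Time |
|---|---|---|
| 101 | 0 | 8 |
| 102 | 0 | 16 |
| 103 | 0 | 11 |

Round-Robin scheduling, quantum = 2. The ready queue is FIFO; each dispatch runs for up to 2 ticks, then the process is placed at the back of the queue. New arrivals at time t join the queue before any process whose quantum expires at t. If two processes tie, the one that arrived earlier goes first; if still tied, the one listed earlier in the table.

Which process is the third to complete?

102

Gantt: | 101 0-2 | 102 2-4 | 103 4-6 | 101 6-8 | 102 8-10 | 103 10-12 | 101 12-14 | 102 14-16 | 103 16-18 | 101 18-20 | 102 20-22 | 103 22-24 | 102 24-26 | 103 26-28 | 102 28-30 | 103 30-31 | 102 31-35 |
Completion: 101=20  102=35  103=31
Turnaround (C−A): 101=20  102=35  103=31
Finish order: 101 → 103 → 102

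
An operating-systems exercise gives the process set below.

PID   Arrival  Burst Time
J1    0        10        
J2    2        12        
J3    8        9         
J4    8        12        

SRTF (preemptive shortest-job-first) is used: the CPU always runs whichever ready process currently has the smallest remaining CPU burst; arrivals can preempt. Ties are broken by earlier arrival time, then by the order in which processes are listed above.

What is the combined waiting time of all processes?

Gantt: | J1 0-10 | J3 10-19 | J2 19-31 | J4 31-43 |
Completion: J1=10  J2=31  J3=19  J4=43
Waiting = turnaround − burst: J1=0, J2=17, J3=2, J4=23
Total waiting = 0 + 17 + 2 + 23 = 42

42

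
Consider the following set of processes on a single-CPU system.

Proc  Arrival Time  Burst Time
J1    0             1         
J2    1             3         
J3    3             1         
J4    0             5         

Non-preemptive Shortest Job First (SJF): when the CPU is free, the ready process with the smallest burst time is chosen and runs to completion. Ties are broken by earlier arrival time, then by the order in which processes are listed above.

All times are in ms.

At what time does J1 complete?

Schedule: | J1 0-1 | J2 1-4 | J3 4-5 | J4 5-10 |
Completion: J1=1  J2=4  J3=5  J4=10

1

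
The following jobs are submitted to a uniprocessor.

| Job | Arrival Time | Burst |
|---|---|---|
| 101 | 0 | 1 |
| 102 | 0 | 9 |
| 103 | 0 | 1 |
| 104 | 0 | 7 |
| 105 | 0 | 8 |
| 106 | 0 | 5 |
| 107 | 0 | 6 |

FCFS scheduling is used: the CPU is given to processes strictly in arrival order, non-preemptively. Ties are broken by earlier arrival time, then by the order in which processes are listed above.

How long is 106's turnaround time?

Timeline: | 101 0-1 | 102 1-10 | 103 10-11 | 104 11-18 | 105 18-26 | 106 26-31 | 107 31-37 |
Completion: 101=1  102=10  103=11  104=18  105=26  106=31  107=37
Turnaround(106) = completion − arrival = 31 − 0 = 31

31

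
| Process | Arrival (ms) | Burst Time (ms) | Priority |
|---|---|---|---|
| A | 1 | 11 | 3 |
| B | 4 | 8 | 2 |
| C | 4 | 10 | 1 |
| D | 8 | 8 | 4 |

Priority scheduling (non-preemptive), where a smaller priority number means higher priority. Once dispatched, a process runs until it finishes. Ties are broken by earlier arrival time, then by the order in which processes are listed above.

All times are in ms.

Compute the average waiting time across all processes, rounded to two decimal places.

12.00

Timeline: | idle 0-1 | A 1-12 | C 12-22 | B 22-30 | D 30-38 |
Completion: A=12  B=30  C=22  D=38
Waiting times: A=0, B=18, C=8, D=22
Average waiting = (0+18+8+22) / 4 = 48/4 = 12.00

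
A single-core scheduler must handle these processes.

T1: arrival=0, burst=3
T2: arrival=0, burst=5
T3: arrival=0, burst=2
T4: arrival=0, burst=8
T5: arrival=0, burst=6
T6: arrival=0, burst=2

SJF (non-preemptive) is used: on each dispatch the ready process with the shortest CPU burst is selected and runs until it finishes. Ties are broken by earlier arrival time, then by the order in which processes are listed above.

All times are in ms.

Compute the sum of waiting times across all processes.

Timeline: | T3 0-2 | T6 2-4 | T1 4-7 | T2 7-12 | T5 12-18 | T4 18-26 |
Completion: T1=7  T2=12  T3=2  T4=26  T5=18  T6=4
Waiting = turnaround − burst: T1=4, T2=7, T3=0, T4=18, T5=12, T6=2
Total waiting = 4 + 7 + 0 + 18 + 12 + 2 = 43

43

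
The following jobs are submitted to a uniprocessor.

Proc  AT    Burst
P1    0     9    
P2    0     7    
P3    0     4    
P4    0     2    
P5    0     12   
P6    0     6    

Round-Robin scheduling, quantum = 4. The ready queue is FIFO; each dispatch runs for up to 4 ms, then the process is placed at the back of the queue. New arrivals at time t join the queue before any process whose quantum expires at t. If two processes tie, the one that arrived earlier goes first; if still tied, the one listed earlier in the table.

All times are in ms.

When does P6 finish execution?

Schedule: | P1 0-4 | P2 4-8 | P3 8-12 | P4 12-14 | P5 14-18 | P6 18-22 | P1 22-26 | P2 26-29 | P5 29-33 | P6 33-35 | P1 35-36 | P5 36-40 |
Completion: P1=36  P2=29  P3=12  P4=14  P5=40  P6=35

35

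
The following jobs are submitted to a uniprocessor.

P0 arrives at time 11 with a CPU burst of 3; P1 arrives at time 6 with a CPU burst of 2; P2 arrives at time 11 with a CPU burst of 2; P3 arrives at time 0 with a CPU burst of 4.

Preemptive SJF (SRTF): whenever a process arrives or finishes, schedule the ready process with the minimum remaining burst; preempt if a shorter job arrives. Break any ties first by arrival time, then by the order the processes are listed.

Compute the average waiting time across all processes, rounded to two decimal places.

0.50

Timeline: | P3 0-4 | idle 4-6 | P1 6-8 | idle 8-11 | P2 11-13 | P0 13-16 |
Completion: P0=16  P1=8  P2=13  P3=4
Turnaround (C−A): P0=5  P1=2  P2=2  P3=4
Waiting times: P0=2, P1=0, P2=0, P3=0
Average waiting = (2+0+0+0) / 4 = 2/4 = 0.50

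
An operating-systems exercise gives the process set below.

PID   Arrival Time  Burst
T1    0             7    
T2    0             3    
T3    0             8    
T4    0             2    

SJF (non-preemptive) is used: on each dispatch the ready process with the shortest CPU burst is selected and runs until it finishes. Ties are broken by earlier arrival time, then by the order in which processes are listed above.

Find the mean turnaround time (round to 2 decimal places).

Gantt: | T4 0-2 | T2 2-5 | T1 5-12 | T3 12-20 |
Completion: T1=12  T2=5  T3=20  T4=2
Turnaround times: T1=12, T2=5, T3=20, T4=2
Average turnaround = (12+5+20+2) / 4 = 39/4 = 9.75

9.75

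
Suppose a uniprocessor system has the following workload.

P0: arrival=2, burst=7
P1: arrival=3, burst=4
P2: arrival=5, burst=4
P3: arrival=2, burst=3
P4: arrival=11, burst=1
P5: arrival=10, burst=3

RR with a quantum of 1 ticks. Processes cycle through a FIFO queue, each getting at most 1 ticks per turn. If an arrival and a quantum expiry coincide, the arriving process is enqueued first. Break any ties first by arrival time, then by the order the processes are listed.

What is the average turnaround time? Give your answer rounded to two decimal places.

13.17

Timeline: | idle 0-2 | P0 2-3 | P3 3-4 | P1 4-5 | P0 5-6 | P3 6-7 | P2 7-8 | P1 8-9 | P0 9-10 | P3 10-11 | P2 11-12 | P1 12-13 | P5 13-14 | P0 14-15 | P4 15-16 | P2 16-17 | P1 17-18 | P5 18-19 | P0 19-20 | P2 20-21 | P5 21-22 | P0 22-24 |
Completion: P0=24  P1=18  P2=21  P3=11  P4=16  P5=22
Turnaround (C−A): P0=22  P1=15  P2=16  P3=9  P4=5  P5=12
Turnaround times: P0=22, P1=15, P2=16, P3=9, P4=5, P5=12
Average turnaround = (22+15+16+9+5+12) / 6 = 79/6 = 13.17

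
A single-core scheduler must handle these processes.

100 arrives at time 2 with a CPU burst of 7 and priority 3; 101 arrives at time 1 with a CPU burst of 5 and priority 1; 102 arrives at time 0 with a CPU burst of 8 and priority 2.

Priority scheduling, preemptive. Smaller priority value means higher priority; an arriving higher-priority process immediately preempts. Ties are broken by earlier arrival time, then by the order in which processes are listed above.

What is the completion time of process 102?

13

Schedule: | 102 0-1 | 101 1-6 | 102 6-13 | 100 13-20 |
Completion: 100=20  101=6  102=13
Turnaround (C−A): 100=18  101=5  102=13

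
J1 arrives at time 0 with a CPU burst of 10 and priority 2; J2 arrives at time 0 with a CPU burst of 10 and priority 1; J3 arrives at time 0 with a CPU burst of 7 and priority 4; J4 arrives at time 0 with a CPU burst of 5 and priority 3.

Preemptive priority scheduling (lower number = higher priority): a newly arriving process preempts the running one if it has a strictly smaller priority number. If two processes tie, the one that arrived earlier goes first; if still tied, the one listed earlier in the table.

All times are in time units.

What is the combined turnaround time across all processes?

Timeline: | J2 0-10 | J1 10-20 | J4 20-25 | J3 25-32 |
Completion: J1=20  J2=10  J3=32  J4=25
Turnaround (C−A): J1=20  J2=10  J3=32  J4=25
Turnaround = completion − arrival: J1=20, J2=10, J3=32, J4=25
Total turnaround = 20 + 10 + 32 + 25 = 87

87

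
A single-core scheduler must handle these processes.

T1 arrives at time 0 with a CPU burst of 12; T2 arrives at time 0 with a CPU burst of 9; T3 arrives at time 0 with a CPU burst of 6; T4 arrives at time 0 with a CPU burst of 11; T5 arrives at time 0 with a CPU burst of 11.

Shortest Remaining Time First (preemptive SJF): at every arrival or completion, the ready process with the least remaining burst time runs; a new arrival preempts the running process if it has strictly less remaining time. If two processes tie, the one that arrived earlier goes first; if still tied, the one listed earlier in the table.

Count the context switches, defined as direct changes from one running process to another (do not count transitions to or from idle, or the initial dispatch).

Schedule: | T3 0-6 | T2 6-15 | T4 15-26 | T5 26-37 | T1 37-49 |
Completion: T1=49  T2=15  T3=6  T4=26  T5=37

4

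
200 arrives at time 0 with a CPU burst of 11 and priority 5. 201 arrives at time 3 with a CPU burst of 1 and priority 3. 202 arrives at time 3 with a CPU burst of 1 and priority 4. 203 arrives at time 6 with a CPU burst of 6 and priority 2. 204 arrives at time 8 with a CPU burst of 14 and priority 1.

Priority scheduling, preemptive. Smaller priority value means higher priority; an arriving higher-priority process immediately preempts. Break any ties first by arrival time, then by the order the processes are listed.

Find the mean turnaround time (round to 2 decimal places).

Timeline: | 200 0-3 | 201 3-4 | 202 4-5 | 200 5-6 | 203 6-8 | 204 8-22 | 203 22-26 | 200 26-33 |
Completion: 200=33  201=4  202=5  203=26  204=22
Turnaround (C−A): 200=33  201=1  202=2  203=20  204=14
Turnaround times: 200=33, 201=1, 202=2, 203=20, 204=14
Average turnaround = (33+1+2+20+14) / 5 = 70/5 = 14.00

14.00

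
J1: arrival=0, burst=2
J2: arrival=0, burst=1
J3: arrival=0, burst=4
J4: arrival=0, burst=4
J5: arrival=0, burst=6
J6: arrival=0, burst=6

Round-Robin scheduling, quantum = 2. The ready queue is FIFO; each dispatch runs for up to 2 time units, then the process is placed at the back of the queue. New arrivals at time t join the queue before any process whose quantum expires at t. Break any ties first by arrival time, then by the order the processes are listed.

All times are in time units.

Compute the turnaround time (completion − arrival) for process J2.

Schedule: | J1 0-2 | J2 2-3 | J3 3-5 | J4 5-7 | J5 7-9 | J6 9-11 | J3 11-13 | J4 13-15 | J5 15-17 | J6 17-19 | J5 19-21 | J6 21-23 |
Completion: J1=2  J2=3  J3=13  J4=15  J5=21  J6=23
Turnaround (C−A): J1=2  J2=3  J3=13  J4=15  J5=21  J6=23
Turnaround(J2) = completion − arrival = 3 − 0 = 3

3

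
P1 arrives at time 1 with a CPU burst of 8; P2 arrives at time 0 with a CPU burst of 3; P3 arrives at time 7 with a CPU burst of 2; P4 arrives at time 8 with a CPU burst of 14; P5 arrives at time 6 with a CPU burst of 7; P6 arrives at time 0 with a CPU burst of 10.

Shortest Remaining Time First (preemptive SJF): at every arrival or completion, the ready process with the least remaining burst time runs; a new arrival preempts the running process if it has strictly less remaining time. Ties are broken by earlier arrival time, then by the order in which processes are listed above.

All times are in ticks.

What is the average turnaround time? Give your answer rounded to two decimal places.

Timeline: | P2 0-3 | P1 3-7 | P3 7-9 | P1 9-13 | P5 13-20 | P6 20-30 | P4 30-44 |
Completion: P1=13  P2=3  P3=9  P4=44  P5=20  P6=30
Turnaround (C−A): P1=12  P2=3  P3=2  P4=36  P5=14  P6=30
Turnaround times: P1=12, P2=3, P3=2, P4=36, P5=14, P6=30
Average turnaround = (12+3+2+36+14+30) / 6 = 97/6 = 16.17

16.17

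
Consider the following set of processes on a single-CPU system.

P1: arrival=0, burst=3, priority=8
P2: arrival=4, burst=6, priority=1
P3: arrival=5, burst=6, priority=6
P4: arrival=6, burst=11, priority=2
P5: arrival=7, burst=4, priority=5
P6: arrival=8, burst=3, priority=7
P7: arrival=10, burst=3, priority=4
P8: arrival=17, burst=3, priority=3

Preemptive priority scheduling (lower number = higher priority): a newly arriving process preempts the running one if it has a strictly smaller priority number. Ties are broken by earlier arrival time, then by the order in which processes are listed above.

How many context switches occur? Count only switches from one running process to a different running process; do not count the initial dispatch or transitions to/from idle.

Schedule: | P1 0-3 | idle 3-4 | P2 4-10 | P4 10-21 | P8 21-24 | P7 24-27 | P5 27-31 | P3 31-37 | P6 37-40 |
Completion: P1=3  P2=10  P3=37  P4=21  P5=31  P6=40  P7=27  P8=24
Turnaround (C−A): P1=3  P2=6  P3=32  P4=15  P5=24  P6=32  P7=17  P8=7

6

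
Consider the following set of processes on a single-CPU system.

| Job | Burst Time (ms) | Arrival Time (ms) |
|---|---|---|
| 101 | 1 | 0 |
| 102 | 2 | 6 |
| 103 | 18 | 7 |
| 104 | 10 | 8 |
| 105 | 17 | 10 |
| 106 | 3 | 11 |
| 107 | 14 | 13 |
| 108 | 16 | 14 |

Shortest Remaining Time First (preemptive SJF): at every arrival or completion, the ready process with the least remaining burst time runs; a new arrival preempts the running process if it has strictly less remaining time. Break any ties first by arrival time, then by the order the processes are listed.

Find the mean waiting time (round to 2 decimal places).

Timeline: | 101 0-1 | idle 1-6 | 102 6-8 | 104 8-11 | 106 11-14 | 104 14-21 | 107 21-35 | 108 35-51 | 105 51-68 | 103 68-86 |
Completion: 101=1  102=8  103=86  104=21  105=68  106=14  107=35  108=51
Waiting times: 101=0, 102=0, 103=61, 104=3, 105=41, 106=0, 107=8, 108=21
Average waiting = (0+0+61+3+41+0+8+21) / 8 = 134/8 = 16.75

16.75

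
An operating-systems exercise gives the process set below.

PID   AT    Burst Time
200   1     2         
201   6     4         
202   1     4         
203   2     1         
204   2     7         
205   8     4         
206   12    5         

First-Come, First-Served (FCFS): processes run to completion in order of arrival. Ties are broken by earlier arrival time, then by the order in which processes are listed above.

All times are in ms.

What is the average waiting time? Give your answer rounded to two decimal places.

6.29

Gantt: | idle 0-1 | 200 1-3 | 202 3-7 | 203 7-8 | 204 8-15 | 201 15-19 | 205 19-23 | 206 23-28 |
Completion: 200=3  201=19  202=7  203=8  204=15  205=23  206=28
Waiting times: 200=0, 201=9, 202=2, 203=5, 204=6, 205=11, 206=11
Average waiting = (0+9+2+5+6+11+11) / 7 = 44/7 = 6.29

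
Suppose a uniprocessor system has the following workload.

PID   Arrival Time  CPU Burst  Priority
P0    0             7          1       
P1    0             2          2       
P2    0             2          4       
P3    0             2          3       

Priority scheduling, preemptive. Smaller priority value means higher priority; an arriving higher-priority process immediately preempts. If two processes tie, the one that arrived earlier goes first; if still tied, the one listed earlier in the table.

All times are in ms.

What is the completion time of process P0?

Schedule: | P0 0-7 | P1 7-9 | P3 9-11 | P2 11-13 |
Completion: P0=7  P1=9  P2=13  P3=11

7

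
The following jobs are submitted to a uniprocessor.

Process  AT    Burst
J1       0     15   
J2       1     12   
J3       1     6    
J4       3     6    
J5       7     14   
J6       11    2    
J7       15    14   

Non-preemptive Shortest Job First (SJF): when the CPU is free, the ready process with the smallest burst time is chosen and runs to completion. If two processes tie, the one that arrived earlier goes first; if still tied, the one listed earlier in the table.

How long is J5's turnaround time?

Schedule: | J1 0-15 | J6 15-17 | J3 17-23 | J4 23-29 | J2 29-41 | J5 41-55 | J7 55-69 |
Completion: J1=15  J2=41  J3=23  J4=29  J5=55  J6=17  J7=69
Turnaround (C−A): J1=15  J2=40  J3=22  J4=26  J5=48  J6=6  J7=54
Turnaround(J5) = completion − arrival = 55 − 7 = 48

48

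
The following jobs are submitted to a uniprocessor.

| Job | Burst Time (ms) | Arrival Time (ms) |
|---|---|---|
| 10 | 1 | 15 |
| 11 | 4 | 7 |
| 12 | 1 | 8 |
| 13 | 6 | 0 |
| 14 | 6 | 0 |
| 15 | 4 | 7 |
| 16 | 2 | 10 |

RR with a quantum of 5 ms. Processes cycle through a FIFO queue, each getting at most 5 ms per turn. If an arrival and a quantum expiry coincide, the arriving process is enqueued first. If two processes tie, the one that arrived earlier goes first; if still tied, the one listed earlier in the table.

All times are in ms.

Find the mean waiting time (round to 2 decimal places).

Timeline: | 13 0-5 | 14 5-10 | 13 10-11 | 11 11-15 | 15 15-19 | 12 19-20 | 16 20-22 | 14 22-23 | 10 23-24 |
Completion: 10=24  11=15  12=20  13=11  14=23  15=19  16=22
Turnaround (C−A): 10=9  11=8  12=12  13=11  14=23  15=12  16=12
Waiting times: 10=8, 11=4, 12=11, 13=5, 14=17, 15=8, 16=10
Average waiting = (8+4+11+5+17+8+10) / 7 = 63/7 = 9.00

9.00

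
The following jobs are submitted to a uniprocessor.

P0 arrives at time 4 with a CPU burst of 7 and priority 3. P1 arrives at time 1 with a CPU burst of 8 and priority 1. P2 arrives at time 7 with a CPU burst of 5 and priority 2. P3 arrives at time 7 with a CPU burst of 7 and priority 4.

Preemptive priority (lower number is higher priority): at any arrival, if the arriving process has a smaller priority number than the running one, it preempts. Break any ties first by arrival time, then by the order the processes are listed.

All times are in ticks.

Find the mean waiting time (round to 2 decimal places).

6.50

Timeline: | idle 0-1 | P1 1-9 | P2 9-14 | P0 14-21 | P3 21-28 |
Completion: P0=21  P1=9  P2=14  P3=28
Turnaround (C−A): P0=17  P1=8  P2=7  P3=21
Waiting times: P0=10, P1=0, P2=2, P3=14
Average waiting = (10+0+2+14) / 4 = 26/4 = 6.50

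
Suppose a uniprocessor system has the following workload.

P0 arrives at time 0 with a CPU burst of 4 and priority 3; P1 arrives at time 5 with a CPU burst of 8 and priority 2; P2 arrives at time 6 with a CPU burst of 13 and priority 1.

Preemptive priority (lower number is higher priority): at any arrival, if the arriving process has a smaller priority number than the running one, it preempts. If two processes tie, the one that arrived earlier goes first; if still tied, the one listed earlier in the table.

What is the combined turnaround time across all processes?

38

Gantt: | P0 0-4 | idle 4-5 | P1 5-6 | P2 6-19 | P1 19-26 |
Completion: P0=4  P1=26  P2=19
Turnaround (C−A): P0=4  P1=21  P2=13
Turnaround = completion − arrival: P0=4, P1=21, P2=13
Total turnaround = 4 + 21 + 13 = 38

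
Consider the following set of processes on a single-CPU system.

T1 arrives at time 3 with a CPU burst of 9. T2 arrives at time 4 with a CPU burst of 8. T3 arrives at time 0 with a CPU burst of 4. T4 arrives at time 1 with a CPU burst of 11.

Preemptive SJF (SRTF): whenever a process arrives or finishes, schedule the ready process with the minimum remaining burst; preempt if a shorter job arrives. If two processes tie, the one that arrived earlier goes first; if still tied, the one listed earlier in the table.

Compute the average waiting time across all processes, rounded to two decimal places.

7.25

Schedule: | T3 0-4 | T2 4-12 | T1 12-21 | T4 21-32 |
Completion: T1=21  T2=12  T3=4  T4=32
Waiting times: T1=9, T2=0, T3=0, T4=20
Average waiting = (9+0+0+20) / 4 = 29/4 = 7.25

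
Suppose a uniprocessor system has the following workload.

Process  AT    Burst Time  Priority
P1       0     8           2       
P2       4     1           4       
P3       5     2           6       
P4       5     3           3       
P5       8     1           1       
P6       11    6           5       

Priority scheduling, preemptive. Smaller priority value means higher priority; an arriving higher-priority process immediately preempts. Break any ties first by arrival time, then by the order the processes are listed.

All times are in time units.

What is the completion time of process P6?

Timeline: | P1 0-8 | P5 8-9 | P4 9-12 | P2 12-13 | P6 13-19 | P3 19-21 |
Completion: P1=8  P2=13  P3=21  P4=12  P5=9  P6=19
Turnaround (C−A): P1=8  P2=9  P3=16  P4=7  P5=1  P6=8

19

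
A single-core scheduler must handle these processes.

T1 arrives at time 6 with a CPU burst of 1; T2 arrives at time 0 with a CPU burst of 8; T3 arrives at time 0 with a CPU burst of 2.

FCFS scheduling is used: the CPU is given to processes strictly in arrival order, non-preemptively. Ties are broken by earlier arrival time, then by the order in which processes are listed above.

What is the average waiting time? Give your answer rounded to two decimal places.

4.00

Timeline: | T2 0-8 | T3 8-10 | T1 10-11 |
Completion: T1=11  T2=8  T3=10
Waiting times: T1=4, T2=0, T3=8
Average waiting = (4+0+8) / 3 = 12/3 = 4.00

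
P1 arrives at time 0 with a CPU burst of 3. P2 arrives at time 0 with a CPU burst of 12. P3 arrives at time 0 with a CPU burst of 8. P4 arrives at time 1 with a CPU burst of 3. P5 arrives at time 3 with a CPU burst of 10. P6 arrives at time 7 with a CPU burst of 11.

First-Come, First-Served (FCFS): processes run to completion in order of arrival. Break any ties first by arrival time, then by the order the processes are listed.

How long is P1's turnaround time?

Gantt: | P1 0-3 | P2 3-15 | P3 15-23 | P4 23-26 | P5 26-36 | P6 36-47 |
Completion: P1=3  P2=15  P3=23  P4=26  P5=36  P6=47
Turnaround(P1) = completion − arrival = 3 − 0 = 3

3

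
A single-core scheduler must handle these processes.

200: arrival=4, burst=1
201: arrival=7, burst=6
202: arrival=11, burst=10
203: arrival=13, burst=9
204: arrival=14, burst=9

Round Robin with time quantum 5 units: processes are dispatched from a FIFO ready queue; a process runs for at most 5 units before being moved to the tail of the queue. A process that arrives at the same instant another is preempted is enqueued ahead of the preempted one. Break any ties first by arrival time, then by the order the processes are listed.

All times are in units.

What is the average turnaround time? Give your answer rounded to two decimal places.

17.00

Timeline: | idle 0-4 | 200 4-5 | idle 5-7 | 201 7-12 | 202 12-17 | 201 17-18 | 203 18-23 | 204 23-28 | 202 28-33 | 203 33-37 | 204 37-41 |
Completion: 200=5  201=18  202=33  203=37  204=41
Turnaround times: 200=1, 201=11, 202=22, 203=24, 204=27
Average turnaround = (1+11+22+24+27) / 5 = 85/5 = 17.00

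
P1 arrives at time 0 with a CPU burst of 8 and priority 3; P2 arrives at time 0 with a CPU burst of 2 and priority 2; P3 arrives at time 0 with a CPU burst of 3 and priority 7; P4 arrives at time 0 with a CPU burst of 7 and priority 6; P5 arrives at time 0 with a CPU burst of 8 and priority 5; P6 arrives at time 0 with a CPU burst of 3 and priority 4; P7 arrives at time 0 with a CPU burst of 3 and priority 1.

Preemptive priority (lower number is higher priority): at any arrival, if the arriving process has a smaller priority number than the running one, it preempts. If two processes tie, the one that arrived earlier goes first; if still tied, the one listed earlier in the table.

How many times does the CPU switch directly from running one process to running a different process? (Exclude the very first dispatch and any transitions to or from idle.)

6

Schedule: | P7 0-3 | P2 3-5 | P1 5-13 | P6 13-16 | P5 16-24 | P4 24-31 | P3 31-34 |
Completion: P1=13  P2=5  P3=34  P4=31  P5=24  P6=16  P7=3
Turnaround (C−A): P1=13  P2=5  P3=34  P4=31  P5=24  P6=16  P7=3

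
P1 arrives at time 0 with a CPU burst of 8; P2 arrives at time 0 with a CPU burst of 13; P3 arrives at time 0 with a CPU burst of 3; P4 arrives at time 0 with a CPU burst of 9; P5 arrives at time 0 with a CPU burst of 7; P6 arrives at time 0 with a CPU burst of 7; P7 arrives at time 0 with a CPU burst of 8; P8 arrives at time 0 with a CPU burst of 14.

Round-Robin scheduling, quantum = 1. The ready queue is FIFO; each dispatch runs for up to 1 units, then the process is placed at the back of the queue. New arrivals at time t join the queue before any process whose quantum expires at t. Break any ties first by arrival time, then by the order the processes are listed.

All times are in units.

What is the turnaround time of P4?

59

Schedule: | P1 0-1 | P2 1-2 | P3 2-3 | P4 3-4 | P5 4-5 | P6 5-6 | P7 6-7 | P8 7-8 | P1 8-9 | P2 9-10 | P3 10-11 | P4 11-12 | P5 12-13 | P6 13-14 | P7 14-15 | P8 15-16 | P1 16-17 | P2 17-18 | P3 18-19 | P4 19-20 | P5 20-21 | P6 21-22 | P7 22-23 | P8 23-24 | P1 24-25 | P2 25-26 | P4 26-27 | P5 27-28 | P6 28-29 | P7 29-30 | P8 30-31 | P1 31-32 | P2 32-33 | P4 33-34 | P5 34-35 | P6 35-36 | P7 36-37 | P8 37-38 | P1 38-39 | P2 39-40 | P4 40-41 | P5 41-42 | P6 42-43 | P7 43-44 | P8 44-45 | P1 45-46 | P2 46-47 | P4 47-48 | P5 48-49 | P6 49-50 | P7 50-51 | P8 51-52 | P1 52-53 | P2 53-54 | P4 54-55 | P7 55-56 | P8 56-57 | P2 57-58 | P4 58-59 | P8 59-60 | P2 60-61 | P8 61-62 | P2 62-63 | P8 63-64 | P2 64-65 | P8 65-66 | P2 66-67 | P8 67-69 |
Completion: P1=53  P2=67  P3=19  P4=59  P5=49  P6=50  P7=56  P8=69
Turnaround(P4) = completion − arrival = 59 − 0 = 59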